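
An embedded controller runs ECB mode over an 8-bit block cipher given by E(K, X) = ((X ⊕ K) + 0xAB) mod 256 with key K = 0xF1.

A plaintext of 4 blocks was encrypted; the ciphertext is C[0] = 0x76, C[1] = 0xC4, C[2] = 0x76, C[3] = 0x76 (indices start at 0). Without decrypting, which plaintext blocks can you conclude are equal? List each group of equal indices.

P[0] = P[2] = P[3]

ECB encrypts each block independently with the same key, so equal ciphertext blocks imply equal plaintext blocks.
C[0] = C[2] = C[3] = 0x76, so P[0] = P[2] = P[3].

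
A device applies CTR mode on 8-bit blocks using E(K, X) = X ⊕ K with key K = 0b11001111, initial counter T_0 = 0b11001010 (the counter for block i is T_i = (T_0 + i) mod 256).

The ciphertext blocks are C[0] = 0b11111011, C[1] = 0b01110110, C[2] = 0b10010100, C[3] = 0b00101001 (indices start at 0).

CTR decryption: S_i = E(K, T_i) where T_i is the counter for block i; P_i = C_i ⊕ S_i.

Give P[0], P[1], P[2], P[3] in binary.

P[0]: T = 0b11001010, S = E(K, T) = 0b00000101; 0b11111011 ⊕ 0b00000101 = 0b11111110.
P[1]: T = 0b11001011, S = E(K, T) = 0b00000100; 0b01110110 ⊕ 0b00000100 = 0b01110010.
P[2]: T = 0b11001100, S = E(K, T) = 0b00000011; 0b10010100 ⊕ 0b00000011 = 0b10010111.
P[3]: T = 0b11001101, S = E(K, T) = 0b00000010; 0b00101001 ⊕ 0b00000010 = 0b00101011.

P[0] = 0b11111110, P[1] = 0b01110010, P[2] = 0b10010111, P[3] = 0b00101011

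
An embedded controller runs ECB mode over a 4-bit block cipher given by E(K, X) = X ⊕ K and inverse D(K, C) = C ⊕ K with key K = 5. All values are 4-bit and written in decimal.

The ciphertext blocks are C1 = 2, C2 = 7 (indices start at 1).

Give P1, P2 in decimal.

P1 = 7, P2 = 2

ECB decryption: P_i = D(K, C_i).
P1: D(K, 2) = 7.
P2: D(K, 7) = 2.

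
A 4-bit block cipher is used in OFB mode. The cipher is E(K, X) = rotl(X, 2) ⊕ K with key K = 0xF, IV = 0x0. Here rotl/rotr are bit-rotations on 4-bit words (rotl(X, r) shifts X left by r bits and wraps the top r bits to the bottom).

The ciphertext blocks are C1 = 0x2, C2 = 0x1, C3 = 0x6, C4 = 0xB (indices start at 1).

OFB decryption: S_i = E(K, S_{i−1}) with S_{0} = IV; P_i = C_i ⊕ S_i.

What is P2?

P1: S = E(K, 0x0) = 0xF; 0x2 ⊕ 0xF = 0xD.
P2: S = E(K, 0xF) = 0x0; 0x1 ⊕ 0x0 = 0x1.

P2 = 0x1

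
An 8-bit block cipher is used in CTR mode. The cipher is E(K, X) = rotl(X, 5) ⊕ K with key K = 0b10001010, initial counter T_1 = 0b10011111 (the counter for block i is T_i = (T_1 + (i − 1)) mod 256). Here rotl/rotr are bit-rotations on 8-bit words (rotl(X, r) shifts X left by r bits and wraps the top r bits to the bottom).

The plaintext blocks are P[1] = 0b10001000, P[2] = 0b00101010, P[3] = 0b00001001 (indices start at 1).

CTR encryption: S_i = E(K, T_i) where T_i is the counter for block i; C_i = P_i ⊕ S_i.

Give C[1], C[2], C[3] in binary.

C[1]: T = 0b10011111, S = E(K, T) = 0b01111001; 0b10001000 ⊕ 0b01111001 = 0b11110001.
C[2]: T = 0b10100000, S = E(K, T) = 0b10011110; 0b00101010 ⊕ 0b10011110 = 0b10110100.
C[3]: T = 0b10100001, S = E(K, T) = 0b10111110; 0b00001001 ⊕ 0b10111110 = 0b10110111.

C[1] = 0b11110001, C[2] = 0b10110100, C[3] = 0b10110111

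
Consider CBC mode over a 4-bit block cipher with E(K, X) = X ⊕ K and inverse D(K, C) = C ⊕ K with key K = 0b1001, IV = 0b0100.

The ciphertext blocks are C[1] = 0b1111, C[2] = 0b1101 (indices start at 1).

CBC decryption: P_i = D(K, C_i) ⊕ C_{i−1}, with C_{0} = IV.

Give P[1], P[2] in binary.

P[1] = 0b0010, P[2] = 0b1011

P[1]: D(K, 0b1111) = 0b0110; 0b0110 ⊕ 0b0100 = 0b0010.
P[2]: D(K, 0b1101) = 0b0100; 0b0100 ⊕ 0b1111 = 0b1011.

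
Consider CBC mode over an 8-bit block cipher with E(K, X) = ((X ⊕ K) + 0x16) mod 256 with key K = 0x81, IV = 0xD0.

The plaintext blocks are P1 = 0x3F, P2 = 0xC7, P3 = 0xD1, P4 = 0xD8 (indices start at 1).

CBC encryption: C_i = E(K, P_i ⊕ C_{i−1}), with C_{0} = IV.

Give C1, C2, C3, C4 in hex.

C1: P1 ⊕ 0xD0 = 0xEF; E(K, 0xEF) = 0x84.
C2: P2 ⊕ 0x84 = 0x43; E(K, 0x43) = 0xD8.
C3: P3 ⊕ 0xD8 = 0x09; E(K, 0x09) = 0x9E.
C4: P4 ⊕ 0x9E = 0x46; E(K, 0x46) = 0xDD.

C1 = 0x84, C2 = 0xD8, C3 = 0x9E, C4 = 0xDD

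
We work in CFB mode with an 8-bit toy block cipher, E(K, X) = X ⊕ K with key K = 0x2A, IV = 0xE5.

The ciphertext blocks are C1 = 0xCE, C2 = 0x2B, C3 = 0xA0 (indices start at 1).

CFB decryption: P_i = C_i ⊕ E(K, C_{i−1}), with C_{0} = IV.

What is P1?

P1 = 0x01

P1: E(K, 0xE5) = 0xCF; 0xCE ⊕ 0xCF = 0x01.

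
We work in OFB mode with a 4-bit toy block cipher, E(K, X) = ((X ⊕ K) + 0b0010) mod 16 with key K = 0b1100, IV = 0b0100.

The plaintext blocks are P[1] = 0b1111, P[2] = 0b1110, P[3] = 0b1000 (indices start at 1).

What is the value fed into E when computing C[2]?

0b1010

OFB encryption: S_i = E(K, S_{i−1}) with S_{0} = IV; C_i = P_i ⊕ S_i.
C[1]: S = E(K, 0b0100) = 0b1010; 0b1111 ⊕ 0b1010 = 0b0101.
C[2]: S = E(K, 0b1010) = 0b1000; 0b1110 ⊕ 0b1000 = 0b0110.
So the input to E for block [2] is 0b1010.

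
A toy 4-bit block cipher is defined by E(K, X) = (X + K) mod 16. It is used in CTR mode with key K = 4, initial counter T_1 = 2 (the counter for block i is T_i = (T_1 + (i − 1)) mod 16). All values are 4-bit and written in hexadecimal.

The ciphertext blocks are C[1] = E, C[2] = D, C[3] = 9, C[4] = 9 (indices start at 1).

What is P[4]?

P[4] = 0

CTR decryption: S_i = E(K, T_i) where T_i is the counter for block i; P_i = C_i ⊕ S_i.
P[4]: T = 5, S = E(K, T) = 9; 9 ⊕ 9 = 0.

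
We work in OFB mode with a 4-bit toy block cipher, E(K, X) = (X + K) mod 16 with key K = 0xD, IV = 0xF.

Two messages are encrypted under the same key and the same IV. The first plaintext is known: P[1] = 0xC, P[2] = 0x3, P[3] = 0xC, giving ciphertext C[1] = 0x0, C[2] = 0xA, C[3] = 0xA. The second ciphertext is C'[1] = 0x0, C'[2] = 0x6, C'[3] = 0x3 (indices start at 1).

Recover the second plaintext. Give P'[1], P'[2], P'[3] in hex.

P'[1] = 0xC, P'[2] = 0xF, P'[3] = 0x5

In OFB with a reused IV, both messages share the same keystream S_i, so C_i ⊕ C'_i = P_i ⊕ P'_i and thus P'_i = P_i ⊕ C_i ⊕ C'_i.
P'[1]: 0xC ⊕ 0x0 ⊕ 0x0 = 0xC.
P'[2]: 0x3 ⊕ 0xA ⊕ 0x6 = 0xF.
P'[3]: 0xC ⊕ 0xA ⊕ 0x3 = 0x5.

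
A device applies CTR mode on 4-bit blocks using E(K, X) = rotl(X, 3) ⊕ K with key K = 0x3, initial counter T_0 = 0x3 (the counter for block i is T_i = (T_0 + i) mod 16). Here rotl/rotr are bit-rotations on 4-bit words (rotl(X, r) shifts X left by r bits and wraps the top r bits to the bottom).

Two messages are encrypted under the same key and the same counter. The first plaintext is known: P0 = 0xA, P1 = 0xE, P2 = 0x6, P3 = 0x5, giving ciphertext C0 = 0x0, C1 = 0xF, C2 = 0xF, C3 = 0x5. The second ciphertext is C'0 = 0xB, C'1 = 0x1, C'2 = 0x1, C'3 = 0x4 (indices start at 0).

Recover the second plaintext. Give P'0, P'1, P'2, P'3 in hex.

In CTR with a reused counter, both messages share the same keystream S_i, so C_i ⊕ C'_i = P_i ⊕ P'_i and thus P'_i = P_i ⊕ C_i ⊕ C'_i.
P'0: 0xA ⊕ 0x0 ⊕ 0xB = 0x1.
P'1: 0xE ⊕ 0xF ⊕ 0x1 = 0x0.
P'2: 0x6 ⊕ 0xF ⊕ 0x1 = 0x8.
P'3: 0x5 ⊕ 0x5 ⊕ 0x4 = 0x4.

P'0 = 0x1, P'1 = 0x0, P'2 = 0x8, P'3 = 0x4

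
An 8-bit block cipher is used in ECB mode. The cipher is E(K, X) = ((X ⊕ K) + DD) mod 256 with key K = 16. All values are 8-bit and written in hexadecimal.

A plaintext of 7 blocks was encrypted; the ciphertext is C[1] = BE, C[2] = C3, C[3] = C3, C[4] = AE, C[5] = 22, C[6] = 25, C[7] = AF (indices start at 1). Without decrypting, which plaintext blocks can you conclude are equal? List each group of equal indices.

ECB encrypts each block independently with the same key, so equal ciphertext blocks imply equal plaintext blocks.
C[2] = C[3] = C3, so P[2] = P[3].

P[2] = P[3]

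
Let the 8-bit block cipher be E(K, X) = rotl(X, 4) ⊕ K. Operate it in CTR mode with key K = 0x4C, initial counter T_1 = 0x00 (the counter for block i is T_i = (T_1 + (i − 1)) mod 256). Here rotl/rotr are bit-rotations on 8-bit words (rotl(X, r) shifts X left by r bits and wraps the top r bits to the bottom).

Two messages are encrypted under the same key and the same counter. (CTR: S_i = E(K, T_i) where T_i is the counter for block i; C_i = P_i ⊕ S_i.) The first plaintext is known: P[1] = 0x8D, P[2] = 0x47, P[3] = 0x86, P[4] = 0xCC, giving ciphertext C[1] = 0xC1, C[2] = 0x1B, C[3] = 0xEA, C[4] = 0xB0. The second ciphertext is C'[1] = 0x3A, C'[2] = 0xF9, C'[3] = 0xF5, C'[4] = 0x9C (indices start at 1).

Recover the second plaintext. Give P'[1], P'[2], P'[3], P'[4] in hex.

In CTR with a reused counter, both messages share the same keystream S_i, so C_i ⊕ C'_i = P_i ⊕ P'_i and thus P'_i = P_i ⊕ C_i ⊕ C'_i.
P'[1]: 0x8D ⊕ 0xC1 ⊕ 0x3A = 0x76.
P'[2]: 0x47 ⊕ 0x1B ⊕ 0xF9 = 0xA5.
P'[3]: 0x86 ⊕ 0xEA ⊕ 0xF5 = 0x99.
P'[4]: 0xCC ⊕ 0xB0 ⊕ 0x9C = 0xE0.

P'[1] = 0x76, P'[2] = 0xA5, P'[3] = 0x99, P'[4] = 0xE0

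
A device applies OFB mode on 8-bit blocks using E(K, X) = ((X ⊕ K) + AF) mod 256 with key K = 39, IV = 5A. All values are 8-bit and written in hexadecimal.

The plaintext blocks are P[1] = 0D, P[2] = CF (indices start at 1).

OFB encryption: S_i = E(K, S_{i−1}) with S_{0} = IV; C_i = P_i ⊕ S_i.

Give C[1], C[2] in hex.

C[1]: S = E(K, 5A) = 12; 0D ⊕ 12 = 1F.
C[2]: S = E(K, 12) = DA; CF ⊕ DA = 15.

C[1] = 1F, C[2] = 15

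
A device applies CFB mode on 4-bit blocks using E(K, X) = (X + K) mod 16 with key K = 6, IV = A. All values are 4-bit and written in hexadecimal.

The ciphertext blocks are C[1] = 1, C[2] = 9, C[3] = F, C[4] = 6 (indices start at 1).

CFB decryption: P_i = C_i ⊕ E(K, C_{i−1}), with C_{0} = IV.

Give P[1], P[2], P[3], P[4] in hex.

P[1]: E(K, A) = 0; 1 ⊕ 0 = 1.
P[2]: E(K, 1) = 7; 9 ⊕ 7 = E.
P[3]: E(K, 9) = F; F ⊕ F = 0.
P[4]: E(K, F) = 5; 6 ⊕ 5 = 3.

P[1] = 1, P[2] = E, P[3] = 0, P[4] = 3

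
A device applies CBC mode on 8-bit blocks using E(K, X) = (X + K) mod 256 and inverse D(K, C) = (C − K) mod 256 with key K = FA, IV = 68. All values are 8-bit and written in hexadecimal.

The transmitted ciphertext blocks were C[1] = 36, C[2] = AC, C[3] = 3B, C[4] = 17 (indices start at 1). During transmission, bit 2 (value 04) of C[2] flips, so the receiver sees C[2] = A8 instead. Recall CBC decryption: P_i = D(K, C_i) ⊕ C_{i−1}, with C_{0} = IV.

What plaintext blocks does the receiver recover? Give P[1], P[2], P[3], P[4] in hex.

Only C[2] changed, to A8. In CBC, a change in C_i garbles P_i and flips the same bit in P_{i+1}. Decrypting the received ciphertext:
P[1]: D(K, 36) = 3C; 3C ⊕ 68 = 54.
P[2]: D(K, A8) = AE; AE ⊕ 36 = 98.
P[3]: D(K, 3B) = 41; 41 ⊕ A8 = E9.
P[4]: D(K, 17) = 1D; 1D ⊕ 3B = 26.
Blocks that differ from the original plaintext: P[2], P[3].

P[1] = 54, P[2] = 98, P[3] = E9, P[4] = 26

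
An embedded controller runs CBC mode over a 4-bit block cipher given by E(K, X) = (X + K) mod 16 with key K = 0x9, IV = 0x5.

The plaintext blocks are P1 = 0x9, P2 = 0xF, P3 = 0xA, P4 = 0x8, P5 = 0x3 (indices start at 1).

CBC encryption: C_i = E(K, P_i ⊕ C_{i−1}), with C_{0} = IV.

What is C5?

C1: P1 ⊕ 0x5 = 0xC; E(K, 0xC) = 0x5.
C2: P2 ⊕ 0x5 = 0xA; E(K, 0xA) = 0x3.
C3: P3 ⊕ 0x3 = 0x9; E(K, 0x9) = 0x2.
C4: P4 ⊕ 0x2 = 0xA; E(K, 0xA) = 0x3.
C5: P5 ⊕ 0x3 = 0x0; E(K, 0x0) = 0x9.

C5 = 0x9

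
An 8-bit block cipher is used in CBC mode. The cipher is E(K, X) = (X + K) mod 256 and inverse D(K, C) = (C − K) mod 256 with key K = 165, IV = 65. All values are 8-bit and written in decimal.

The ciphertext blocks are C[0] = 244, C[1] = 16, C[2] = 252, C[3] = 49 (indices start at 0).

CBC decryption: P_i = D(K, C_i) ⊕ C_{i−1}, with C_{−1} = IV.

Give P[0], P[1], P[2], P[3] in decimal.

P[0] = 14, P[1] = 159, P[2] = 71, P[3] = 112

P[0]: D(K, 244) = 79; 79 ⊕ 65 = 14.
P[1]: D(K, 16) = 107; 107 ⊕ 244 = 159.
P[2]: D(K, 252) = 87; 87 ⊕ 16 = 71.
P[3]: D(K, 49) = 140; 140 ⊕ 252 = 112.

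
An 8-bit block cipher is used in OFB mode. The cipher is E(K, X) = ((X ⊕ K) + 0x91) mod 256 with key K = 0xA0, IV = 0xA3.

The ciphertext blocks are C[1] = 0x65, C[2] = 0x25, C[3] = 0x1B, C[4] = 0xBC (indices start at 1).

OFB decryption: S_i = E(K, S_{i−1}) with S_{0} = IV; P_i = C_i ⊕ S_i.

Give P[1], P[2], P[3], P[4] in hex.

P[1] = 0xF1, P[2] = 0xE0, P[3] = 0xED, P[4] = 0x5B

P[1]: S = E(K, 0xA3) = 0x94; 0x65 ⊕ 0x94 = 0xF1.
P[2]: S = E(K, 0x94) = 0xC5; 0x25 ⊕ 0xC5 = 0xE0.
P[3]: S = E(K, 0xC5) = 0xF6; 0x1B ⊕ 0xF6 = 0xED.
P[4]: S = E(K, 0xF6) = 0xE7; 0xBC ⊕ 0xE7 = 0x5B.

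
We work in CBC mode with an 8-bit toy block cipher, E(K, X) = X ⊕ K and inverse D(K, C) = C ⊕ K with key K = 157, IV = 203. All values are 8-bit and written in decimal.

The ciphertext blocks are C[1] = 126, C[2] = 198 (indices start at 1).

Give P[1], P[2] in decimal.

P[1] = 40, P[2] = 37

CBC decryption: P_i = D(K, C_i) ⊕ C_{i−1}, with C_{0} = IV.
P[1]: D(K, 126) = 227; 227 ⊕ 203 = 40.
P[2]: D(K, 198) = 91; 91 ⊕ 126 = 37.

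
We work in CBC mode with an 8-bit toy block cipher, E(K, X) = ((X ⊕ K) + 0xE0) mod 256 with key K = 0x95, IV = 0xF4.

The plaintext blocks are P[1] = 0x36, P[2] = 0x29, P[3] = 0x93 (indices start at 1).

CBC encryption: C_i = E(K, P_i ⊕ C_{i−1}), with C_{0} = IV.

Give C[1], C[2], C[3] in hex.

C[1] = 0x37, C[2] = 0x6B, C[3] = 0x4D

C[1]: P[1] ⊕ 0xF4 = 0xC2; E(K, 0xC2) = 0x37.
C[2]: P[2] ⊕ 0x37 = 0x1E; E(K, 0x1E) = 0x6B.
C[3]: P[3] ⊕ 0x6B = 0xF8; E(K, 0xF8) = 0x4D.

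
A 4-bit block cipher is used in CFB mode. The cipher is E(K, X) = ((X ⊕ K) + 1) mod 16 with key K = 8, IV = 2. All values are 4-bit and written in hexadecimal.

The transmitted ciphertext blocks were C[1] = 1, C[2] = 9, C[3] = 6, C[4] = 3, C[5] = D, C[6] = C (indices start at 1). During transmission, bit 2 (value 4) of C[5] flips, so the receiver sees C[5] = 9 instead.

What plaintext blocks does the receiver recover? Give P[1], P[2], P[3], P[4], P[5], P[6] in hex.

P[1] = A, P[2] = 3, P[3] = 4, P[4] = C, P[5] = 5, P[6] = E

CFB decryption: P_i = C_i ⊕ E(K, C_{i−1}), with C_{0} = IV.
Only C[5] changed, to 9. In CFB, a change in C_i flips the same bit in P_i and garbles P_{i+1}. Decrypting the received ciphertext:
P[1]: E(K, 2) = B; 1 ⊕ B = A.
P[2]: E(K, 1) = A; 9 ⊕ A = 3.
P[3]: E(K, 9) = 2; 6 ⊕ 2 = 4.
P[4]: E(K, 6) = F; 3 ⊕ F = C.
P[5]: E(K, 3) = C; 9 ⊕ C = 5.
P[6]: E(K, 9) = 2; C ⊕ 2 = E.
Blocks that differ from the original plaintext: P[5], P[6].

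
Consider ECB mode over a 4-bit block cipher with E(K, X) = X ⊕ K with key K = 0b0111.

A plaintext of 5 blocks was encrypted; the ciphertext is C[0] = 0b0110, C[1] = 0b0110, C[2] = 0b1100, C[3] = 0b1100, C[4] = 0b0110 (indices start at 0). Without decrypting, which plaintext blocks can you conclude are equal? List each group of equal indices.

P[0] = P[1] = P[4]; P[2] = P[3]

ECB encrypts each block independently with the same key, so equal ciphertext blocks imply equal plaintext blocks.
C[0] = C[1] = C[4] = 0b0110, so P[0] = P[1] = P[4].
C[2] = C[3] = 0b1100, so P[2] = P[3].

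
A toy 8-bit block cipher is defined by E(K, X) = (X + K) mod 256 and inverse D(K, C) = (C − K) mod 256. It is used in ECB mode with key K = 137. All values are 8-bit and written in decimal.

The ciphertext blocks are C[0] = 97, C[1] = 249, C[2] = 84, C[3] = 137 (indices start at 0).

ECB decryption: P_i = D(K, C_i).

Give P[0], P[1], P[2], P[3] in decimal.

P[0]: D(K, 97) = 216.
P[1]: D(K, 249) = 112.
P[2]: D(K, 84) = 203.
P[3]: D(K, 137) = 0.

P[0] = 216, P[1] = 112, P[2] = 203, P[3] = 0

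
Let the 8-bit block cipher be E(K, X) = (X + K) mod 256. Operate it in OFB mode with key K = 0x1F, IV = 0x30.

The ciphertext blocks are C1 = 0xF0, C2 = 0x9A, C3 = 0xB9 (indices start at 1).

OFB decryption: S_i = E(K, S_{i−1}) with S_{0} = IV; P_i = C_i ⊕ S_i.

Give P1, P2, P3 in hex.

P1 = 0xBF, P2 = 0xF4, P3 = 0x34

P1: S = E(K, 0x30) = 0x4F; 0xF0 ⊕ 0x4F = 0xBF.
P2: S = E(K, 0x4F) = 0x6E; 0x9A ⊕ 0x6E = 0xF4.
P3: S = E(K, 0x6E) = 0x8D; 0xB9 ⊕ 0x8D = 0x34.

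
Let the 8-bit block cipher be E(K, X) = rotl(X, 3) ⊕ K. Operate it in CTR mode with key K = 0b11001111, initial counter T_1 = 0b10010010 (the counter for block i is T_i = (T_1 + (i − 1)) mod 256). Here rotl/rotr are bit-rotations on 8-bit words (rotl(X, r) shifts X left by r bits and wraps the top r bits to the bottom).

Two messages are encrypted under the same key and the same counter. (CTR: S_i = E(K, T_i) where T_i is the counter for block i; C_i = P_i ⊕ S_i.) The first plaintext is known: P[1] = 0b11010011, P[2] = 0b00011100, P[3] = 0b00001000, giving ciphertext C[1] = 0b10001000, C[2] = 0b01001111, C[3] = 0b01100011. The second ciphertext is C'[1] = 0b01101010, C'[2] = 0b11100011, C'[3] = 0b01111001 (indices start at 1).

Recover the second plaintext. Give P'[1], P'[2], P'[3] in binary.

In CTR with a reused counter, both messages share the same keystream S_i, so C_i ⊕ C'_i = P_i ⊕ P'_i and thus P'_i = P_i ⊕ C_i ⊕ C'_i.
P'[1]: 0b11010011 ⊕ 0b10001000 ⊕ 0b01101010 = 0b00110001.
P'[2]: 0b00011100 ⊕ 0b01001111 ⊕ 0b11100011 = 0b10110000.
P'[3]: 0b00001000 ⊕ 0b01100011 ⊕ 0b01111001 = 0b00010010.

P'[1] = 0b00110001, P'[2] = 0b10110000, P'[3] = 0b00010010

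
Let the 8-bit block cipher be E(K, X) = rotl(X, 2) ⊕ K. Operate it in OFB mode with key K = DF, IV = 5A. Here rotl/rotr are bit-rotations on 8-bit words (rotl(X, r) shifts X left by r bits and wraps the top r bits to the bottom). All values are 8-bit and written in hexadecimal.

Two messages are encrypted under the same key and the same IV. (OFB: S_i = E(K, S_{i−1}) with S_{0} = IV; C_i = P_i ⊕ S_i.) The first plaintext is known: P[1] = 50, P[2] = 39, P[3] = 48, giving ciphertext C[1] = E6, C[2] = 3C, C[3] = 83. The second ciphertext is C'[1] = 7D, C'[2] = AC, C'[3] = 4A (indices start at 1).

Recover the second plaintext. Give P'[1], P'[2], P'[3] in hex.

P'[1] = CB, P'[2] = A9, P'[3] = 81

In OFB with a reused IV, both messages share the same keystream S_i, so C_i ⊕ C'_i = P_i ⊕ P'_i and thus P'_i = P_i ⊕ C_i ⊕ C'_i.
P'[1]: 50 ⊕ E6 ⊕ 7D = CB.
P'[2]: 39 ⊕ 3C ⊕ AC = A9.
P'[3]: 48 ⊕ 83 ⊕ 4A = 81.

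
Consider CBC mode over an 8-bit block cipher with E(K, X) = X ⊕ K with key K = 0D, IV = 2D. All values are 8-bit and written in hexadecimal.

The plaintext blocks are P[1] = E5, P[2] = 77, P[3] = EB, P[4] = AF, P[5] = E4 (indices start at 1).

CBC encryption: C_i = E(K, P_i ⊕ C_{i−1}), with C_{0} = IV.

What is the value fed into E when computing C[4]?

C[1]: P[1] ⊕ 2D = C8; E(K, C8) = C5.
C[2]: P[2] ⊕ C5 = B2; E(K, B2) = BF.
C[3]: P[3] ⊕ BF = 54; E(K, 54) = 59.
C[4]: P[4] ⊕ 59 = F6; E(K, F6) = FB.
So the input to E for block [4] is F6.

F6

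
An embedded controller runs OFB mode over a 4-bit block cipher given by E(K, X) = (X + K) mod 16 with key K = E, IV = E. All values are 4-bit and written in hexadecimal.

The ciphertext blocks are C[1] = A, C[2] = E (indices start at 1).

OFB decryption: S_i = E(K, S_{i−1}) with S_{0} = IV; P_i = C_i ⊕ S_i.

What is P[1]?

P[1]: S = E(K, E) = C; A ⊕ C = 6.

P[1] = 6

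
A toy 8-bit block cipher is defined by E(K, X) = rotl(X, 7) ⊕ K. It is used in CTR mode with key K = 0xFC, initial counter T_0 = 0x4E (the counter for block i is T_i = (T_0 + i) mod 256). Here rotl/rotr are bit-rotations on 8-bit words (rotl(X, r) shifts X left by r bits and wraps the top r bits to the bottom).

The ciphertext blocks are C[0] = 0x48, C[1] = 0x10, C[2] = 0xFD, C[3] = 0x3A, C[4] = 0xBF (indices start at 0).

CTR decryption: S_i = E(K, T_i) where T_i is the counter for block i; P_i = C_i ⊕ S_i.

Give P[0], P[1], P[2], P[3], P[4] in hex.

P[0] = 0x93, P[1] = 0x4B, P[2] = 0x29, P[3] = 0x6E, P[4] = 0x6A

P[0]: T = 0x4E, S = E(K, T) = 0xDB; 0x48 ⊕ 0xDB = 0x93.
P[1]: T = 0x4F, S = E(K, T) = 0x5B; 0x10 ⊕ 0x5B = 0x4B.
P[2]: T = 0x50, S = E(K, T) = 0xD4; 0xFD ⊕ 0xD4 = 0x29.
P[3]: T = 0x51, S = E(K, T) = 0x54; 0x3A ⊕ 0x54 = 0x6E.
P[4]: T = 0x52, S = E(K, T) = 0xD5; 0xBF ⊕ 0xD5 = 0x6A.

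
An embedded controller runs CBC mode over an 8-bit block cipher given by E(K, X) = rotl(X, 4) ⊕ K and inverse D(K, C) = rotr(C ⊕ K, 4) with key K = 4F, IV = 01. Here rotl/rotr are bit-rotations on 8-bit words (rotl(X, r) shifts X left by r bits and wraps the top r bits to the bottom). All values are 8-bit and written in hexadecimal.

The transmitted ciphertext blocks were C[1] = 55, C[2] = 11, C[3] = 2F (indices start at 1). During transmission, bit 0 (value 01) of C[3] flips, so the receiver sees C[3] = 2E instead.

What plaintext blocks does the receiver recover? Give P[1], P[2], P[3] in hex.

P[1] = A0, P[2] = B0, P[3] = 07

CBC decryption: P_i = D(K, C_i) ⊕ C_{i−1}, with C_{0} = IV.
Only C[3] changed, to 2E. In CBC, a change in C_i garbles P_i and flips the same bit in P_{i+1}. Decrypting the received ciphertext:
P[1]: D(K, 55) = A1; A1 ⊕ 01 = A0.
P[2]: D(K, 11) = E5; E5 ⊕ 55 = B0.
P[3]: D(K, 2E) = 16; 16 ⊕ 11 = 07.
Blocks that differ from the original plaintext: P[3].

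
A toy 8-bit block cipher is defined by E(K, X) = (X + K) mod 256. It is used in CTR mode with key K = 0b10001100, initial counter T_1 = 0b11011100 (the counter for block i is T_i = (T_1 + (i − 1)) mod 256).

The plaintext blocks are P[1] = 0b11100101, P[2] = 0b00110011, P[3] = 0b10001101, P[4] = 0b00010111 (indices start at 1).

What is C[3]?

C[3] = 0b11100111

CTR encryption: S_i = E(K, T_i) where T_i is the counter for block i; C_i = P_i ⊕ S_i.
C[1]: T = 0b11011100, S = E(K, T) = 0b01101000; 0b11100101 ⊕ 0b01101000 = 0b10001101.
C[2]: T = 0b11011101, S = E(K, T) = 0b01101001; 0b00110011 ⊕ 0b01101001 = 0b01011010.
C[3]: T = 0b11011110, S = E(K, T) = 0b01101010; 0b10001101 ⊕ 0b01101010 = 0b11100111.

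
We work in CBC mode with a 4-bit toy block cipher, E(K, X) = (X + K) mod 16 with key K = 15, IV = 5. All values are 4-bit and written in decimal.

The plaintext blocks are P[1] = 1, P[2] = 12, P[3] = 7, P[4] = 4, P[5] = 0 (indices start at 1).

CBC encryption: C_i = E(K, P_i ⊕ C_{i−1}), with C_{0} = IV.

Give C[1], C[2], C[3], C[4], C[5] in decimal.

C[1] = 3, C[2] = 14, C[3] = 8, C[4] = 11, C[5] = 10

C[1]: P[1] ⊕ 5 = 4; E(K, 4) = 3.
C[2]: P[2] ⊕ 3 = 15; E(K, 15) = 14.
C[3]: P[3] ⊕ 14 = 9; E(K, 9) = 8.
C[4]: P[4] ⊕ 8 = 12; E(K, 12) = 11.
C[5]: P[5] ⊕ 11 = 11; E(K, 11) = 10.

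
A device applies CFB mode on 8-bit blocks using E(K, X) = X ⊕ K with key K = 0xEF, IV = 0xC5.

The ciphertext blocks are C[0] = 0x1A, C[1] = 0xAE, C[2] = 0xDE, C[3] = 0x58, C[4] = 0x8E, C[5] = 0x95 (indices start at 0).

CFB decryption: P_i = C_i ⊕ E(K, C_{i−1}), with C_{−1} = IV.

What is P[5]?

P[5] = 0xF4

P[5]: E(K, 0x8E) = 0x61; 0x95 ⊕ 0x61 = 0xF4.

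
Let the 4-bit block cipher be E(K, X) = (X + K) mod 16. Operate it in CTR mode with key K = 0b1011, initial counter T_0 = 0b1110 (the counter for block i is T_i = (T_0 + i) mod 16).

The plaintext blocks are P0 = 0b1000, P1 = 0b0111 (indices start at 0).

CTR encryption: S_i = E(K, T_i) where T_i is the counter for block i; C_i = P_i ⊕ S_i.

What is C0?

C0: T = 0b1110, S = E(K, T) = 0b1001; 0b1000 ⊕ 0b1001 = 0b0001.

C0 = 0b0001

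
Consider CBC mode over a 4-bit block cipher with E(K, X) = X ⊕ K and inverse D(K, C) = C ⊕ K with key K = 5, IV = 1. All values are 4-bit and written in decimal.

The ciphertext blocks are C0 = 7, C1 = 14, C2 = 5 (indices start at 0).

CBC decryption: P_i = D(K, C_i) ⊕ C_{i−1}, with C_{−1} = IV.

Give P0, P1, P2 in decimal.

P0: D(K, 7) = 2; 2 ⊕ 1 = 3.
P1: D(K, 14) = 11; 11 ⊕ 7 = 12.
P2: D(K, 5) = 0; 0 ⊕ 14 = 14.

P0 = 3, P1 = 12, P2 = 14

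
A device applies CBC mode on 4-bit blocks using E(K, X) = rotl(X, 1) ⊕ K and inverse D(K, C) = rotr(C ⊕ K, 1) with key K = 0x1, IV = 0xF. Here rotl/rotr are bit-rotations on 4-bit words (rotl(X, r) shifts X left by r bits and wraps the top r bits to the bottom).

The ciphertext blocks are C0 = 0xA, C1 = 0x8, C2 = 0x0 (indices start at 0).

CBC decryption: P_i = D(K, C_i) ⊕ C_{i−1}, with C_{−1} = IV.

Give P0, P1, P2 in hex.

P0: D(K, 0xA) = 0xD; 0xD ⊕ 0xF = 0x2.
P1: D(K, 0x8) = 0xC; 0xC ⊕ 0xA = 0x6.
P2: D(K, 0x0) = 0x8; 0x8 ⊕ 0x8 = 0x0.

P0 = 0x2, P1 = 0x6, P2 = 0x0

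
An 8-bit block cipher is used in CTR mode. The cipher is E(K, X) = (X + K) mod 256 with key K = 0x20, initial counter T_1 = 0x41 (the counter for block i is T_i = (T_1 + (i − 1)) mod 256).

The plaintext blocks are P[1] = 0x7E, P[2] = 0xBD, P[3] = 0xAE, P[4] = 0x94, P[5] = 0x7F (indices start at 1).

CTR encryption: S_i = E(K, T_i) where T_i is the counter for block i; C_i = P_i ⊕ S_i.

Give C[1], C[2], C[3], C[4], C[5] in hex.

C[1] = 0x1F, C[2] = 0xDF, C[3] = 0xCD, C[4] = 0xF0, C[5] = 0x1A

C[1]: T = 0x41, S = E(K, T) = 0x61; 0x7E ⊕ 0x61 = 0x1F.
C[2]: T = 0x42, S = E(K, T) = 0x62; 0xBD ⊕ 0x62 = 0xDF.
C[3]: T = 0x43, S = E(K, T) = 0x63; 0xAE ⊕ 0x63 = 0xCD.
C[4]: T = 0x44, S = E(K, T) = 0x64; 0x94 ⊕ 0x64 = 0xF0.
C[5]: T = 0x45, S = E(K, T) = 0x65; 0x7F ⊕ 0x65 = 0x1A.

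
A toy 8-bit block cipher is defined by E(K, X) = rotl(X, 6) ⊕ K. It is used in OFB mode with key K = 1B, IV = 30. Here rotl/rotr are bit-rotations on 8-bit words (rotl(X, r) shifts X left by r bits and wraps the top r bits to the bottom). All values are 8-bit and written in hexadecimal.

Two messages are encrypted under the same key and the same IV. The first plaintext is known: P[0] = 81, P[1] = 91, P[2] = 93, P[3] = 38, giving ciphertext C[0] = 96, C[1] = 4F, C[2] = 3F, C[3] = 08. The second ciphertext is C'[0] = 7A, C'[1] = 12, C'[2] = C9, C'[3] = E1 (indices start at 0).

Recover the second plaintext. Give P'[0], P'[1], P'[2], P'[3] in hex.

In OFB with a reused IV, both messages share the same keystream S_i, so C_i ⊕ C'_i = P_i ⊕ P'_i and thus P'_i = P_i ⊕ C_i ⊕ C'_i.
P'[0]: 81 ⊕ 96 ⊕ 7A = 6D.
P'[1]: 91 ⊕ 4F ⊕ 12 = CC.
P'[2]: 93 ⊕ 3F ⊕ C9 = 65.
P'[3]: 38 ⊕ 08 ⊕ E1 = D1.

P'[0] = 6D, P'[1] = CC, P'[2] = 65, P'[3] = D1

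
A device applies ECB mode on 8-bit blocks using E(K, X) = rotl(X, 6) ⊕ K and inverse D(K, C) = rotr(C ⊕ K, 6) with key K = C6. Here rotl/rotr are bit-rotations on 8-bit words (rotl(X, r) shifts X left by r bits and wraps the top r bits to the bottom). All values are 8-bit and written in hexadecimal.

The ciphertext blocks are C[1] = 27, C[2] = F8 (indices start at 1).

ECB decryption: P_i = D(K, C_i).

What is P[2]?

P[2] = F8

P[2]: D(K, F8) = F8.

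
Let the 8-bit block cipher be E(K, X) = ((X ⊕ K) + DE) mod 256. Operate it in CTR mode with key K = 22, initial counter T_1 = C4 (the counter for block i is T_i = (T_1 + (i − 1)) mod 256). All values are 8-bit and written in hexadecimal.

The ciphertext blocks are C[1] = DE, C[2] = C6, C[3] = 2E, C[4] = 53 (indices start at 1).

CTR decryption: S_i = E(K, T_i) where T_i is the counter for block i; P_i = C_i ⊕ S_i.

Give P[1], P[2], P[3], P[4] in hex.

P[1] = 1A, P[2] = 03, P[3] = EC, P[4] = 90

P[1]: T = C4, S = E(K, T) = C4; DE ⊕ C4 = 1A.
P[2]: T = C5, S = E(K, T) = C5; C6 ⊕ C5 = 03.
P[3]: T = C6, S = E(K, T) = C2; 2E ⊕ C2 = EC.
P[4]: T = C7, S = E(K, T) = C3; 53 ⊕ C3 = 90.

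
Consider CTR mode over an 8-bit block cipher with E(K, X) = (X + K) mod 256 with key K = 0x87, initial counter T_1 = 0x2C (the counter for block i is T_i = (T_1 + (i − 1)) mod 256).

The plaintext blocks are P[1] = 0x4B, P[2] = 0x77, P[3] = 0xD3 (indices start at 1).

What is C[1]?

CTR encryption: S_i = E(K, T_i) where T_i is the counter for block i; C_i = P_i ⊕ S_i.
C[1]: T = 0x2C, S = E(K, T) = 0xB3; 0x4B ⊕ 0xB3 = 0xF8.

C[1] = 0xF8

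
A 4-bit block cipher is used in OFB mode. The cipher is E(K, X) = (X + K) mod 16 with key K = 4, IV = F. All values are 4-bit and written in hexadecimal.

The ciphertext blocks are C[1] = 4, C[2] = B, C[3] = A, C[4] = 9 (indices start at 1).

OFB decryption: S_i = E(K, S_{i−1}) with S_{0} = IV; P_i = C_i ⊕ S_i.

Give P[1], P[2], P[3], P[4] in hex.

P[1]: S = E(K, F) = 3; 4 ⊕ 3 = 7.
P[2]: S = E(K, 3) = 7; B ⊕ 7 = C.
P[3]: S = E(K, 7) = B; A ⊕ B = 1.
P[4]: S = E(K, B) = F; 9 ⊕ F = 6.

P[1] = 7, P[2] = C, P[3] = 1, P[4] = 6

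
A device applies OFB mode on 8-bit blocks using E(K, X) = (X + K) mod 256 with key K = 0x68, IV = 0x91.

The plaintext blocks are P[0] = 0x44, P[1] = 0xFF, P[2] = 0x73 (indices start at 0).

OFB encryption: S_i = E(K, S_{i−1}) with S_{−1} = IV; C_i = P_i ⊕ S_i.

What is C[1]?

C[1] = 0x9E

C[0]: S = E(K, 0x91) = 0xF9; 0x44 ⊕ 0xF9 = 0xBD.
C[1]: S = E(K, 0xF9) = 0x61; 0xFF ⊕ 0x61 = 0x9E.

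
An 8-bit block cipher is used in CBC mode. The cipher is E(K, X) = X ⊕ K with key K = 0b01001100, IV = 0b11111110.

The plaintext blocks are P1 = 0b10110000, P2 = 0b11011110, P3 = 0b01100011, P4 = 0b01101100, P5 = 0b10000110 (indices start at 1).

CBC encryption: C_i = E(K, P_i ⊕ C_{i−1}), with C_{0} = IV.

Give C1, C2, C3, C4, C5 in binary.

C1: P1 ⊕ 0b11111110 = 0b01001110; E(K, 0b01001110) = 0b00000010.
C2: P2 ⊕ 0b00000010 = 0b11011100; E(K, 0b11011100) = 0b10010000.
C3: P3 ⊕ 0b10010000 = 0b11110011; E(K, 0b11110011) = 0b10111111.
C4: P4 ⊕ 0b10111111 = 0b11010011; E(K, 0b11010011) = 0b10011111.
C5: P5 ⊕ 0b10011111 = 0b00011001; E(K, 0b00011001) = 0b01010101.

C1 = 0b00000010, C2 = 0b10010000, C3 = 0b10111111, C4 = 0b10011111, C5 = 0b01010101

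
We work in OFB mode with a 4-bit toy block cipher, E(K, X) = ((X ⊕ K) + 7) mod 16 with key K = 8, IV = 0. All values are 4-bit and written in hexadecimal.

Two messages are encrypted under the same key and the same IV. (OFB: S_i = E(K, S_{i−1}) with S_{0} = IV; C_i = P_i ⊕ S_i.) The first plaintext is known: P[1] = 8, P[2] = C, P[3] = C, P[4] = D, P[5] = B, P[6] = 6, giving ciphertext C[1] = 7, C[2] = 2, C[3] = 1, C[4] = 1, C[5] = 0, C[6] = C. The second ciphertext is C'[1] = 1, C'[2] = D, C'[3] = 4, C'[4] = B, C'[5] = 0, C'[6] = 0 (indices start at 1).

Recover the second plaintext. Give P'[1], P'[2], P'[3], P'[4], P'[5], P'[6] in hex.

In OFB with a reused IV, both messages share the same keystream S_i, so C_i ⊕ C'_i = P_i ⊕ P'_i and thus P'_i = P_i ⊕ C_i ⊕ C'_i.
P'[1]: 8 ⊕ 7 ⊕ 1 = E.
P'[2]: C ⊕ 2 ⊕ D = 3.
P'[3]: C ⊕ 1 ⊕ 4 = 9.
P'[4]: D ⊕ 1 ⊕ B = 7.
P'[5]: B ⊕ 0 ⊕ 0 = B.
P'[6]: 6 ⊕ C ⊕ 0 = A.

P'[1] = E, P'[2] = 3, P'[3] = 9, P'[4] = 7, P'[5] = B, P'[6] = A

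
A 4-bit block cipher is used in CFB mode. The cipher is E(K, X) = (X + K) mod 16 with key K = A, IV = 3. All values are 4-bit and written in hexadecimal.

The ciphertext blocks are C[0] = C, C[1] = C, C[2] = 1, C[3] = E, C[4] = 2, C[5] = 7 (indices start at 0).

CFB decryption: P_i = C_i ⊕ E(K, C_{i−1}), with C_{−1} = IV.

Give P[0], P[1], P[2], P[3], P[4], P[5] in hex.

P[0]: E(K, 3) = D; C ⊕ D = 1.
P[1]: E(K, C) = 6; C ⊕ 6 = A.
P[2]: E(K, C) = 6; 1 ⊕ 6 = 7.
P[3]: E(K, 1) = B; E ⊕ B = 5.
P[4]: E(K, E) = 8; 2 ⊕ 8 = A.
P[5]: E(K, 2) = C; 7 ⊕ C = B.

P[0] = 1, P[1] = A, P[2] = 7, P[3] = 5, P[4] = A, P[5] = B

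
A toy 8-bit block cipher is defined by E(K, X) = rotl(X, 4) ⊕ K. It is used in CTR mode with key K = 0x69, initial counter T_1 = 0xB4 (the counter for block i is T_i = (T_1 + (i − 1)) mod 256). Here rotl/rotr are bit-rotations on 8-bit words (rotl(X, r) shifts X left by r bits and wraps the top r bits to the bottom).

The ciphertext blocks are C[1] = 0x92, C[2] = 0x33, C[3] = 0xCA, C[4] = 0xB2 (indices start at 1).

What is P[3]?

P[3] = 0xC8

CTR decryption: S_i = E(K, T_i) where T_i is the counter for block i; P_i = C_i ⊕ S_i.
P[3]: T = 0xB6, S = E(K, T) = 0x02; 0xCA ⊕ 0x02 = 0xC8.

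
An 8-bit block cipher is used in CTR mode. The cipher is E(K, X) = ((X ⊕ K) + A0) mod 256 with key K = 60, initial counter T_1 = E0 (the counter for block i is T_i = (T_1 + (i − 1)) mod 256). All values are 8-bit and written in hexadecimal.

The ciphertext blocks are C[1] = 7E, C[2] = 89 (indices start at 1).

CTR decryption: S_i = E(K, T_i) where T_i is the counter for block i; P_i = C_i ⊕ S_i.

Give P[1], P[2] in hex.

P[1] = 5E, P[2] = A8

P[1]: T = E0, S = E(K, T) = 20; 7E ⊕ 20 = 5E.
P[2]: T = E1, S = E(K, T) = 21; 89 ⊕ 21 = A8.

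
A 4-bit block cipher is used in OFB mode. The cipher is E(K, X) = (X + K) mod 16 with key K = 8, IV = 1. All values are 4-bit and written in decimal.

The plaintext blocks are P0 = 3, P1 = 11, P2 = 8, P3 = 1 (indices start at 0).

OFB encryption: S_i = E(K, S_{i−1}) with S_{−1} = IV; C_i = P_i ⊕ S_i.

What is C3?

C3 = 0

C0: S = E(K, 1) = 9; 3 ⊕ 9 = 10.
C1: S = E(K, 9) = 1; 11 ⊕ 1 = 10.
C2: S = E(K, 1) = 9; 8 ⊕ 9 = 1.
C3: S = E(K, 9) = 1; 1 ⊕ 1 = 0.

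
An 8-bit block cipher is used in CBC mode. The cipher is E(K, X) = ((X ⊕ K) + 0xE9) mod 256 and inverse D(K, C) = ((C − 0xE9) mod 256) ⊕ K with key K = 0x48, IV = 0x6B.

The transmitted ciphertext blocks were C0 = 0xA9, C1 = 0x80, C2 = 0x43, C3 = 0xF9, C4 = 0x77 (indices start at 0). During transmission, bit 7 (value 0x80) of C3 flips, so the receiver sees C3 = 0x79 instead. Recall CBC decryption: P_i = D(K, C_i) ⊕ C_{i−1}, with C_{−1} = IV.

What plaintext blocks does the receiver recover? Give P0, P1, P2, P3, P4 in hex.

Only C3 changed, to 0x79. In CBC, a change in C_i garbles P_i and flips the same bit in P_{i+1}. Decrypting the received ciphertext:
P0: D(K, 0xA9) = 0x88; 0x88 ⊕ 0x6B = 0xE3.
P1: D(K, 0x80) = 0xDF; 0xDF ⊕ 0xA9 = 0x76.
P2: D(K, 0x43) = 0x12; 0x12 ⊕ 0x80 = 0x92.
P3: D(K, 0x79) = 0xD8; 0xD8 ⊕ 0x43 = 0x9B.
P4: D(K, 0x77) = 0xC6; 0xC6 ⊕ 0x79 = 0xBF.
Blocks that differ from the original plaintext: P3, P4.

P0 = 0xE3, P1 = 0x76, P2 = 0x92, P3 = 0x9B, P4 = 0xBF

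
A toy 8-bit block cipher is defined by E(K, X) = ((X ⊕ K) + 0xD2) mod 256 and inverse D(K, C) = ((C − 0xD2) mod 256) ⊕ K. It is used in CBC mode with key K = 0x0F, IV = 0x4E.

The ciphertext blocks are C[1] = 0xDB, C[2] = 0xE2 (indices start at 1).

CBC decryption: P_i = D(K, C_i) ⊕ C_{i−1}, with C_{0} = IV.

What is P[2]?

P[2]: D(K, 0xE2) = 0x1F; 0x1F ⊕ 0xDB = 0xC4.

P[2] = 0xC4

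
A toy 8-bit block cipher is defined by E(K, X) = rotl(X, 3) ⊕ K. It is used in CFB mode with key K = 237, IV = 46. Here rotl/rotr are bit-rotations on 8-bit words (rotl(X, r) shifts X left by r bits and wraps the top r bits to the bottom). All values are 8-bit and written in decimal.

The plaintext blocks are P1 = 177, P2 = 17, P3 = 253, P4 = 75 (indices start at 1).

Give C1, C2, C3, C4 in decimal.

C1 = 45, C2 = 149, C3 = 188, C4 = 67

CFB encryption: C_i = P_i ⊕ E(K, C_{i−1}), with C_{0} = IV.
C1: E(K, 46) = 156; 177 ⊕ 156 = 45.
C2: E(K, 45) = 132; 17 ⊕ 132 = 149.
C3: E(K, 149) = 65; 253 ⊕ 65 = 188.
C4: E(K, 188) = 8; 75 ⊕ 8 = 67.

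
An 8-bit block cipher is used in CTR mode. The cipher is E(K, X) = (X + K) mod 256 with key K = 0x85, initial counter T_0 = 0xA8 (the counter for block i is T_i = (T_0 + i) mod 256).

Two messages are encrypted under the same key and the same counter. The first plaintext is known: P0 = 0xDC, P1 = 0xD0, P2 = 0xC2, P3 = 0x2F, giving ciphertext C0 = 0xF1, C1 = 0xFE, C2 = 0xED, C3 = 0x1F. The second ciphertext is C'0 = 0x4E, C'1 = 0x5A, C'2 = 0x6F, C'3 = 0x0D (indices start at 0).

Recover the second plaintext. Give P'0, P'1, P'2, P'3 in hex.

In CTR with a reused counter, both messages share the same keystream S_i, so C_i ⊕ C'_i = P_i ⊕ P'_i and thus P'_i = P_i ⊕ C_i ⊕ C'_i.
P'0: 0xDC ⊕ 0xF1 ⊕ 0x4E = 0x63.
P'1: 0xD0 ⊕ 0xFE ⊕ 0x5A = 0x74.
P'2: 0xC2 ⊕ 0xED ⊕ 0x6F = 0x40.
P'3: 0x2F ⊕ 0x1F ⊕ 0x0D = 0x3D.

P'0 = 0x63, P'1 = 0x74, P'2 = 0x40, P'3 = 0x3D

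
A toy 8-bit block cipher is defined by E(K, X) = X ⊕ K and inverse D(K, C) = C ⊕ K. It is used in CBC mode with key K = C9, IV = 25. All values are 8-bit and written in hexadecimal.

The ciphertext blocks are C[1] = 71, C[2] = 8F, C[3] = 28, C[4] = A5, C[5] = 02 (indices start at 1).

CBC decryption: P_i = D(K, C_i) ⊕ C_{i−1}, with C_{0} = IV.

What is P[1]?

P[1]: D(K, 71) = B8; B8 ⊕ 25 = 9D.

P[1] = 9D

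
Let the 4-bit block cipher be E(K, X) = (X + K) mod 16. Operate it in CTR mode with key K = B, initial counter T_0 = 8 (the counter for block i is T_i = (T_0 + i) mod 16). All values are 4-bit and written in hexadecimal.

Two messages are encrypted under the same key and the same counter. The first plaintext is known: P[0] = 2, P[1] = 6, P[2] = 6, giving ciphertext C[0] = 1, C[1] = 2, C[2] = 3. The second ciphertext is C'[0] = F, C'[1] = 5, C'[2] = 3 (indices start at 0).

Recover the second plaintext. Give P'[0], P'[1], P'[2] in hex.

P'[0] = C, P'[1] = 1, P'[2] = 6

In CTR with a reused counter, both messages share the same keystream S_i, so C_i ⊕ C'_i = P_i ⊕ P'_i and thus P'_i = P_i ⊕ C_i ⊕ C'_i.
P'[0]: 2 ⊕ 1 ⊕ F = C.
P'[1]: 6 ⊕ 2 ⊕ 5 = 1.
P'[2]: 6 ⊕ 3 ⊕ 3 = 6.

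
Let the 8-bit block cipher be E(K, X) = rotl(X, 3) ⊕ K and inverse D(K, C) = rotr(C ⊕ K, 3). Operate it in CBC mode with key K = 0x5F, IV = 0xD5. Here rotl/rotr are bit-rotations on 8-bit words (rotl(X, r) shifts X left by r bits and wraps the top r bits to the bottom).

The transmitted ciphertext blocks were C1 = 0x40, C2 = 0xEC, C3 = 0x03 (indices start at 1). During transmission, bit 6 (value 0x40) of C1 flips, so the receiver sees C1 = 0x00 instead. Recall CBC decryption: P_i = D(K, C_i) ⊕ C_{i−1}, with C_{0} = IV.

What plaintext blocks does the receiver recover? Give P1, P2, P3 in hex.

P1 = 0x3E, P2 = 0x76, P3 = 0x67

Only C1 changed, to 0x00. In CBC, a change in C_i garbles P_i and flips the same bit in P_{i+1}. Decrypting the received ciphertext:
P1: D(K, 0x00) = 0xEB; 0xEB ⊕ 0xD5 = 0x3E.
P2: D(K, 0xEC) = 0x76; 0x76 ⊕ 0x00 = 0x76.
P3: D(K, 0x03) = 0x8B; 0x8B ⊕ 0xEC = 0x67.
Blocks that differ from the original plaintext: P1, P2.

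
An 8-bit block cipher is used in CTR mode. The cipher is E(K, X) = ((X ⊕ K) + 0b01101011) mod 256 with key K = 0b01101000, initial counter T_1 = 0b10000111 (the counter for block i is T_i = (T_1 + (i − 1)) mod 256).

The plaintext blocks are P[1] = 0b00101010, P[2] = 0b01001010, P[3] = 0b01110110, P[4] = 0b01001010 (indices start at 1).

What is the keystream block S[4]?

CTR encryption: S_i = E(K, T_i) where T_i is the counter for block i; C_i = P_i ⊕ S_i.
C[1]: T = 0b10000111, S = E(K, T) = 0b01011010; 0b00101010 ⊕ 0b01011010 = 0b01110000.
C[2]: T = 0b10001000, S = E(K, T) = 0b01001011; 0b01001010 ⊕ 0b01001011 = 0b00000001.
C[3]: T = 0b10001001, S = E(K, T) = 0b01001100; 0b01110110 ⊕ 0b01001100 = 0b00111010.
C[4]: T = 0b10001010, S = E(K, T) = 0b01001101; 0b01001010 ⊕ 0b01001101 = 0b00000111.
So S[4] = 0b01001101.

0b01001101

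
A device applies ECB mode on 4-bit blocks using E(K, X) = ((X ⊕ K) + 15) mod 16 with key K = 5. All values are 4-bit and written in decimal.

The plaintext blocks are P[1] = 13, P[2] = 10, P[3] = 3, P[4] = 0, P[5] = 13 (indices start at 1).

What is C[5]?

C[5] = 7

ECB encryption: C_i = E(K, P_i).
C[5]: E(K, 13) = 7.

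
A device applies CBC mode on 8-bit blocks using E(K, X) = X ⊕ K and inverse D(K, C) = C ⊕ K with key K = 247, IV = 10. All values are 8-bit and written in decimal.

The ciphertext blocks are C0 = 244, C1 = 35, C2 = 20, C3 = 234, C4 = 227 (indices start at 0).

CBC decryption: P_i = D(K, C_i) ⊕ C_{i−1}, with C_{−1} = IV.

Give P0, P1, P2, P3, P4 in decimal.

P0 = 9, P1 = 32, P2 = 192, P3 = 9, P4 = 254

P0: D(K, 244) = 3; 3 ⊕ 10 = 9.
P1: D(K, 35) = 212; 212 ⊕ 244 = 32.
P2: D(K, 20) = 227; 227 ⊕ 35 = 192.
P3: D(K, 234) = 29; 29 ⊕ 20 = 9.
P4: D(K, 227) = 20; 20 ⊕ 234 = 254.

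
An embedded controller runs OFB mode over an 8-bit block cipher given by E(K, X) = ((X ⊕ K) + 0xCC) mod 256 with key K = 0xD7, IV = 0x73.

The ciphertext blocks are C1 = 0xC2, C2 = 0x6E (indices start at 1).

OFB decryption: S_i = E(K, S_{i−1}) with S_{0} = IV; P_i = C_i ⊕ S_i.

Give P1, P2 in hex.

P1: S = E(K, 0x73) = 0x70; 0xC2 ⊕ 0x70 = 0xB2.
P2: S = E(K, 0x70) = 0x73; 0x6E ⊕ 0x73 = 0x1D.

P1 = 0xB2, P2 = 0x1D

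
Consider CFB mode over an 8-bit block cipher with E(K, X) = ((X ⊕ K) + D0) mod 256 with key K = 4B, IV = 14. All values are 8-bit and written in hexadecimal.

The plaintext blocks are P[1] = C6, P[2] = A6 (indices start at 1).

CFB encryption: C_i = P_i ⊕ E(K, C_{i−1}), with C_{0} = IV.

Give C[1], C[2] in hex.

C[1] = E9, C[2] = D4

C[1]: E(K, 14) = 2F; C6 ⊕ 2F = E9.
C[2]: E(K, E9) = 72; A6 ⊕ 72 = D4.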